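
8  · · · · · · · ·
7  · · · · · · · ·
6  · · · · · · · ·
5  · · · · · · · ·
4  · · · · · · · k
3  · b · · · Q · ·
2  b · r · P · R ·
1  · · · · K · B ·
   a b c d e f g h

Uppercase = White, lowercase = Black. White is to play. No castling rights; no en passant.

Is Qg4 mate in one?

yes

After Qg4: black king on h4; in check: yes, from the white queen on g4.
King squares — g3: attacked by Rg2; h3: attacked by Qg4; g4: attacked by Rg2; g5: attacked by Qg4; h5: attacked by Qg4.
Black has no legal moves → checkmate.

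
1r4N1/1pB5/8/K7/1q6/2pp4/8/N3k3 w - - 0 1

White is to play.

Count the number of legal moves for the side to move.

1

White to move; king on a5.
In check: yes, from the black queen on b4.
Legal moves: Kxb4.
Count: 1.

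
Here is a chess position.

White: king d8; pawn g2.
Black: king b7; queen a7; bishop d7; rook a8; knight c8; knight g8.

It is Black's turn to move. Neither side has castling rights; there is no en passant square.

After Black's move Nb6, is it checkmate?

yes

After Nb6: white king on d8; in check: yes, from the black rook on a8.
King squares — c7: attacked by Kb7; d7: attacked by Nb6; e7: attacked by Ng8; c8: attacked by Nb6; e8: attacked by Bd7.
White has no legal moves → checkmate.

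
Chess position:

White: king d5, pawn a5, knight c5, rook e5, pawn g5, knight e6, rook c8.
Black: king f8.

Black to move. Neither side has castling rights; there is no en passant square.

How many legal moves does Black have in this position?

2

Black to move; king on f8.
In check: yes, from the white knight on e6 and the white rook on c8.
Legal moves: Kf7, Ke7.
Count: 2.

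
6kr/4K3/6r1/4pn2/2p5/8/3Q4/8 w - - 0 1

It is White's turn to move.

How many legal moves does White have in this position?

White to move; king on e7.
In check: yes, from the black knight on f5.
Legal moves: Ke8, Kd8, Kd7.
Count: 3.

3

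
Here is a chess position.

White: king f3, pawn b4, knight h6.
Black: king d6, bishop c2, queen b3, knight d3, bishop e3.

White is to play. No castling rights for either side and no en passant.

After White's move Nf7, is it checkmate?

After Nf7: black king on d6; in check: yes, from the white knight on f7.
Black has 7 legal replies: Ke7, Kd7, Kc7, Ke6, Kc6, Kd5, Qxf7+.
In check but a legal move exists → not checkmate.

no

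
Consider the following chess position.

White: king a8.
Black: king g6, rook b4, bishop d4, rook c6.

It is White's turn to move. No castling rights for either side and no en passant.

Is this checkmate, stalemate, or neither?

stalemate

White to move; white king on a8.
In check: no.
King squares — a7: attacked by Bd4; b7: attacked by Rb4; b8: attacked by Rb4.
Legal moves for White: none.
Not in check and no legal moves → stalemate.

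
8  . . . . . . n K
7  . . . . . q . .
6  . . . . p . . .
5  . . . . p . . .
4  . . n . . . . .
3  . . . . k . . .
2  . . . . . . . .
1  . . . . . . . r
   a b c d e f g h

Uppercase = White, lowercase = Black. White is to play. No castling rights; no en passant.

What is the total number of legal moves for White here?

0

White to move; king on h8.
In check: yes, from the black rook on h1.
Legal moves: none.
Count: 0.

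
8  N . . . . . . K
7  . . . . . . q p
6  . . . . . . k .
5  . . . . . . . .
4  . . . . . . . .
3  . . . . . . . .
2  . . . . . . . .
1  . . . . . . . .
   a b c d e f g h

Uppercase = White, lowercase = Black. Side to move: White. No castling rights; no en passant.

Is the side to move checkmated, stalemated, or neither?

White to move; white king on h8.
In check: yes, from the black queen on g7.
King squares — g7: attacked by Kg6; h7: attacked by Kg6; g8: attacked by Qg7.
Legal moves for White: none.
In check with no legal moves → checkmate.

checkmate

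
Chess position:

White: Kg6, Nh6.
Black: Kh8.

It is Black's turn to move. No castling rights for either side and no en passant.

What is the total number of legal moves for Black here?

Black to move; king on h8.
In check: no.
Legal moves: none.
Count: 0.

0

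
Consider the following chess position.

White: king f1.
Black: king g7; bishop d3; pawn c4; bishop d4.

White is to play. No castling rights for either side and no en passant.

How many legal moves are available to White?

White to move; king on f1.
In check: yes, from the black bishop on d3.
Legal moves: Kg2, Ke1.
Count: 2.

2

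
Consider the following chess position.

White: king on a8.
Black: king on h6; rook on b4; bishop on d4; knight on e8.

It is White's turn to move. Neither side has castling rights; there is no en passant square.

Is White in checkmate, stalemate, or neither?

stalemate

White to move; white king on a8.
In check: no.
King squares — a7: attacked by Bd4; b7: attacked by Rb4; b8: attacked by Rb4.
Legal moves for White: none.
Not in check and no legal moves → stalemate.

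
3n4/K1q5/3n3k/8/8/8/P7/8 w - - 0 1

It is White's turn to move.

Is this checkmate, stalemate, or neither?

neither

White to move; white king on a7.
In check: yes, from the black queen on c7.
King squares — a6: available; b6: attacked by Qc7; b7: attacked by Nd6; a8: available; b8: attacked by Qc7.
Legal moves for White: Ka8, Ka6.
White is in check but has 2 legal moves → neither.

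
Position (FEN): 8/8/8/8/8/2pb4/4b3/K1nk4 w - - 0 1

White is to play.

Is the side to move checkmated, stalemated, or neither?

White to move; white king on a1.
In check: no.
King squares — b1: attacked by Bd3; a2: attacked by Nc1; b2: attacked by Pc3.
Legal moves for White: none.
Not in check and no legal moves → stalemate.

stalemate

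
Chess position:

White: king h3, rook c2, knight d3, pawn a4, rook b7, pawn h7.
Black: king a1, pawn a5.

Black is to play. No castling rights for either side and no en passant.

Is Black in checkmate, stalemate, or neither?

stalemate

Black to move; black king on a1.
In check: no.
King squares — b1: attacked by Rb7; a2: attacked by Rc2; b2: attacked by Rc2.
Legal moves for Black: none.
Not in check and no legal moves → stalemate.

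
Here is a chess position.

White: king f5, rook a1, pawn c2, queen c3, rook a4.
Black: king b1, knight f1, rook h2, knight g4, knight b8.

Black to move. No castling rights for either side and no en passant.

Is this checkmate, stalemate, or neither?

Black to move; black king on b1.
In check: yes, from the white rook on a1.
King squares — a1: attacked by Qc3; c1: attacked by Ra1; a2: attacked by Ra1; b2: attacked by Qc3; c2: attacked by Qc3.
Legal moves for Black: none.
In check with no legal moves → checkmate.

checkmate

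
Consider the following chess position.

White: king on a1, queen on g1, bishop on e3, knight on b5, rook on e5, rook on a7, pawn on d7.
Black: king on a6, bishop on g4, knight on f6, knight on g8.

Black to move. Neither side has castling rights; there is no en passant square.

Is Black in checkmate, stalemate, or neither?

checkmate

Black to move; black king on a6.
In check: yes, from the white rook on a7.
King squares — a5: attacked by Ra7; b5: attacked by Re5; b6: attacked by Be3; a7: attacked by Be3; b7: attacked by Ra7.
Legal moves for Black: none.
In check with no legal moves → checkmate.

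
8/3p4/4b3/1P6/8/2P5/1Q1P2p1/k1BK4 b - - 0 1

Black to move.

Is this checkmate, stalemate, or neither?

Black to move; black king on a1.
In check: yes, from the white queen on b2.
King squares — b1: attacked by Qb2; a2: attacked by Qb2; b2: attacked by Bc1.
Legal moves for Black: none.
In check with no legal moves → checkmate.

checkmate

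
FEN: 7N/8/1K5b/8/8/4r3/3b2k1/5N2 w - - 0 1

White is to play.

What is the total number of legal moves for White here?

White to move; king on b6.
In check: no.
Legal moves: Nf7, Ng6, Kc7, Kb7, Ka7, Kc6, Ka6, Kc5, Kb5, Ng3, Nxe3+, Nh2, Nxd2.
Count: 13.

13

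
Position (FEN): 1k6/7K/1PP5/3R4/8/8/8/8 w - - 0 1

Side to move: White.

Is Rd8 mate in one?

yes

After Rd8: black king on b8; in check: yes, from the white rook on d8.
King squares — a7: attacked by Pb6; b7: attacked by Pc6; c7: attacked by Pb6; a8: attacked by Rd8; c8: attacked by Rd8.
Black has no legal moves → checkmate.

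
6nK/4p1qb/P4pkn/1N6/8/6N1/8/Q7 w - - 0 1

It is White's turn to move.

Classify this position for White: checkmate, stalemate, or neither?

checkmate

White to move; white king on h8.
In check: yes, from the black queen on g7.
King squares — g7: attacked by Kg6; h7: attacked by Kg6; g8: attacked by Nh6.
Legal moves for White: none.
In check with no legal moves → checkmate.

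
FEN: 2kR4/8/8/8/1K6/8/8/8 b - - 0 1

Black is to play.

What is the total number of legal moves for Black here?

Black to move; king on c8.
In check: yes, from the white rook on d8.
Legal moves: Kxd8, Kc7, Kb7.
Count: 3.

3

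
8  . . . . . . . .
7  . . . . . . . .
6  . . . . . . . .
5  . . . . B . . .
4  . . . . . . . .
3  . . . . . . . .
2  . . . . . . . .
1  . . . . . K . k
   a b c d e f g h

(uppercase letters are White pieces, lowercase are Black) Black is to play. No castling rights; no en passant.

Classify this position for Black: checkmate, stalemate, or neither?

Black to move; black king on h1.
In check: no.
King squares — g1: attacked by Kf1; g2: attacked by Kf1; h2: attacked by Be5.
Legal moves for Black: none.
Not in check and no legal moves → stalemate.

stalemate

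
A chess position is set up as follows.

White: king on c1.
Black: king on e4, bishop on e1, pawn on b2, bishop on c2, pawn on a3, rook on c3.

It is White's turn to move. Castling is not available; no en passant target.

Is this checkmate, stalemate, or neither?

White to move; white king on c1.
In check: yes, from the black pawn on b2.
King squares — b1: attacked by Bc2; d1: attacked by Bc2; b2: attacked by Pa3; c2: attacked by Rc3; d2: attacked by Be1.
Legal moves for White: none.
In check with no legal moves → checkmate.

checkmate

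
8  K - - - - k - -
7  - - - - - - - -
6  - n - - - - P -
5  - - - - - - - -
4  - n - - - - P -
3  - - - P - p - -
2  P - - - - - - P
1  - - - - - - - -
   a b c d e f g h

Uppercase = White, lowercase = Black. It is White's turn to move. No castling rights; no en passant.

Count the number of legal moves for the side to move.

White to move; king on a8.
In check: yes, from the black knight on b6.
Legal moves: Kb8, Kb7, Ka7.
Count: 3.

3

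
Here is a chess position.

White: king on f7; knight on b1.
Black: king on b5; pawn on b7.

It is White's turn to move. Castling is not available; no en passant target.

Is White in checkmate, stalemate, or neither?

White to move; white king on f7.
In check: no.
Legal moves for White: Kg8, Kf8, Ke8, Kg7, Ke7, Kg6, Kf6, Ke6, Nc3+, Na3+, Nd2.
White has 11 legal moves and is not in check → neither.

neither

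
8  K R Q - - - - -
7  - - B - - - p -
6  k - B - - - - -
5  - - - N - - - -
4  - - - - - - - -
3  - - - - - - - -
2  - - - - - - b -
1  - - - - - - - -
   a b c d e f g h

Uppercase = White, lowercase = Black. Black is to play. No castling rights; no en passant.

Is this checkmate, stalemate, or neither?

Black to move; black king on a6.
In check: yes, from the white queen on c8.
King squares — a5: attacked by Bc7; b5: attacked by Bc6; b6: attacked by Nd5; a7: attacked by Ka8; b7: attacked by Bc6.
Legal moves for Black: none.
In check with no legal moves → checkmate.

checkmate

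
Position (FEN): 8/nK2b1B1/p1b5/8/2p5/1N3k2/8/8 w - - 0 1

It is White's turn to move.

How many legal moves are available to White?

5

White to move; king on b7.
In check: yes, from the black bishop on c6.
Legal moves: Kb8, Kc7, Kxa7, Kb6, Kxa6.
Count: 5.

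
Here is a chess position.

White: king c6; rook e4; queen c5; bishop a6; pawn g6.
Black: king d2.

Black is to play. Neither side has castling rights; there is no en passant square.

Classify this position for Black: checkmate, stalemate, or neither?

Black to move; black king on d2.
In check: no.
Legal moves for Black: Kd1.
Black has 1 legal move and is not in check → neither.

neither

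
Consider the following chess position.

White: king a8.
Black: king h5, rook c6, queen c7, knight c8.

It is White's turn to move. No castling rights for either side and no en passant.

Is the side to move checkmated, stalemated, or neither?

White to move; white king on a8.
In check: no.
King squares — a7: attacked by Qc7; b7: attacked by Qc7; b8: attacked by Qc7.
Legal moves for White: none.
Not in check and no legal moves → stalemate.

stalemate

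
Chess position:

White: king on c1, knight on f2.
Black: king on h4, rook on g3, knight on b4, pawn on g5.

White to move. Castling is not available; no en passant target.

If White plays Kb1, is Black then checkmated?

After Kb1: black king on h4; in check: no.
Black is not in check, so this cannot be checkmate.

no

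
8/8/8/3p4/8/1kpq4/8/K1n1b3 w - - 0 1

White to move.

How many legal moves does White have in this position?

White to move; king on a1.
In check: no.
Legal moves: none.
Count: 0.

0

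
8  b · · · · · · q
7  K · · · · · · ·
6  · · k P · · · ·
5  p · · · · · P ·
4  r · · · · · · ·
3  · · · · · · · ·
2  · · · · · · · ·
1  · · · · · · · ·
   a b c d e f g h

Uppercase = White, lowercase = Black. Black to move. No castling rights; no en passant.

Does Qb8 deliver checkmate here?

no

After Qb8: white king on a7; in check: yes, from the black queen on b8.
White has 2 legal replies: Kxb8, Ka6.
In check but a legal move exists → not checkmate.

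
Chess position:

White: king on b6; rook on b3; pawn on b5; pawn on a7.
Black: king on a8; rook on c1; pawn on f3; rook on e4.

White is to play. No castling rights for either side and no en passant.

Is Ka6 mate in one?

After Ka6: black king on a8; in check: no.
Black is not in check, so this cannot be checkmate.

no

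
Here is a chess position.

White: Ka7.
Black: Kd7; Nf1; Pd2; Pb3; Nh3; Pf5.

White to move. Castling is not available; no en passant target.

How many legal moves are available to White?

5

White to move; king on a7.
In check: no.
Legal moves: Kb8, Ka8, Kb7, Kb6, Ka6.
Count: 5.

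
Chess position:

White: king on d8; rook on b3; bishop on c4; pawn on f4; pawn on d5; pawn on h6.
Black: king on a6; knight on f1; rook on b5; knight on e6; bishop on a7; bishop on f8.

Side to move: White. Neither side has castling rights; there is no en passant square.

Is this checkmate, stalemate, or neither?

neither

White to move; white king on d8.
In check: yes, from the black knight on e6.
Legal moves for White: Ke8, Kc8, Kd7, dxe6.
White is in check but has 4 legal moves → neither.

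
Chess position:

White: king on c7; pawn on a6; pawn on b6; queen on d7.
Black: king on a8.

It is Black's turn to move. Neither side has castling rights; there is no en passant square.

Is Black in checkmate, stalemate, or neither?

stalemate

Black to move; black king on a8.
In check: no.
King squares — a7: attacked by Pb6; b7: attacked by Pa6; b8: attacked by Kc7.
Legal moves for Black: none.
Not in check and no legal moves → stalemate.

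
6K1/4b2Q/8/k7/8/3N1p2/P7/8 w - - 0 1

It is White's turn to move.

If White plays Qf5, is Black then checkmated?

no

After Qf5: black king on a5; in check: yes, from the white queen on f5.
Black has 4 legal replies: Kb6, Ka6, Ka4, Bc5.
In check but a legal move exists → not checkmate.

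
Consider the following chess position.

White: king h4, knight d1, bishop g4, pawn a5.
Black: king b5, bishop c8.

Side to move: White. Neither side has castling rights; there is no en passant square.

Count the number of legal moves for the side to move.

White to move; king on h4.
In check: no.
Legal moves: Kh5, Kg5, Kh3, Kg3, Bxc8, Bd7+, Be6, Bh5, Bf5, Bh3, Bf3, Be2+, Ne3, Nc3+, Nf2, Nb2, a6.
Count: 17.

17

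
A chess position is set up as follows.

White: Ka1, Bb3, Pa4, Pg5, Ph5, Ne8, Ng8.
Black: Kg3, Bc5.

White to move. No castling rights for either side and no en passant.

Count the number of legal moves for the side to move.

20

White to move; king on a1.
In check: no.
Legal moves: Ne7, Nh6, Ngf6, Ng7, Nc7, Nef6, Nd6, Bf7, Be6, Bd5, Bc4, Bc2, Ba2, Bd1, Kb2, Ka2, Kb1, h6, g6, a5.
Count: 20.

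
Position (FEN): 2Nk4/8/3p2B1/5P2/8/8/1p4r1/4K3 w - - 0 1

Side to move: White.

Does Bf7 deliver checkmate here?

After Bf7: black king on d8; in check: no.
Black is not in check, so this cannot be checkmate.

no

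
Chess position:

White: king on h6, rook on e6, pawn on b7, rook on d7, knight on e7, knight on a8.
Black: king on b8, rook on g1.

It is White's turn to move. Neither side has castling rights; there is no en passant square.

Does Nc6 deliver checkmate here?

After Nc6: black king on b8; in check: yes, from the white knight on c6.
King squares — a7: attacked by Nc6; b7: attacked by Rd7; c7: attacked by Rd7; a8: attacked by Pb7; c8: attacked by Pb7.
Black has no legal moves → checkmate.

yes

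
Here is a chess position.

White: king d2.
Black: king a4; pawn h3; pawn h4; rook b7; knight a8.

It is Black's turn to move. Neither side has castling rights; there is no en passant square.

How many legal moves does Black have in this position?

Black to move; king on a4.
In check: no.
Legal moves: Nc7, Nb6, Rb8, Rh7, Rg7, Rf7, Re7, Rd7+, Rc7, Ra7, Rb6, Rb5, Rb4, Rb3, Rb2+, Rb1, Kb5, Ka5, Kb4, Kb3, Ka3, h2.
Count: 22.

22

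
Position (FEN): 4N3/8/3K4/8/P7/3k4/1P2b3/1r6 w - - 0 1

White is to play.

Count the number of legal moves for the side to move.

White to move; king on d6.
In check: no.
Legal moves: Ng7, Nc7, Nf6, Ke7, Kd7, Kc7, Ke6, Kc6, Ke5, Kd5, Kc5, a5, b3, b4.
Count: 14.

14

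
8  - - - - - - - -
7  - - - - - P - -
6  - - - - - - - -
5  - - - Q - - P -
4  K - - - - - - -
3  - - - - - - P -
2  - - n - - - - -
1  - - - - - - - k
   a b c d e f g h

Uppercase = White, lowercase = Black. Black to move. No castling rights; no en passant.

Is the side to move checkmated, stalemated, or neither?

neither

Black to move; black king on h1.
In check: yes, from the white queen on d5.
King squares — g1: available; g2: attacked by Qd5; h2: available.
Legal moves for Black: Kh2, Kg1.
Black is in check but has 2 legal moves → neither.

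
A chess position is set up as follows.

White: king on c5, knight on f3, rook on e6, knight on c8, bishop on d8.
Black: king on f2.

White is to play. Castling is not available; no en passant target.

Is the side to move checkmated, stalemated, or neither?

White to move; white king on c5.
In check: no.
Legal moves for White include: Be7, Bc7, Bf6, Bb6, Bg5, Ba5, Bh4+, Ne7, Na7, Nd6, Nb6, Re8, Re7, Rh6, Rg6, Rf6, Rd6, Rc6, ... (list truncated; more exist).
White has legal moves and is not in check → neither.

neither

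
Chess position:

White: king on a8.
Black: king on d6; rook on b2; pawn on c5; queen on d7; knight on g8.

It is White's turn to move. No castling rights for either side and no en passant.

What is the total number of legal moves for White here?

White to move; king on a8.
In check: no.
Legal moves: none.
Count: 0.

0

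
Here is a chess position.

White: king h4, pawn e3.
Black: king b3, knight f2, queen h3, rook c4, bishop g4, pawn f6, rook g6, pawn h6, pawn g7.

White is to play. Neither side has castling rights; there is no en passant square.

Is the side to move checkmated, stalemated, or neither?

checkmate

White to move; white king on h4.
In check: yes, from the black queen on h3.
King squares — g3: attacked by Qh3; h3: attacked by Nf2; g4: attacked by Nf2; g5: attacked by Pf6; h5: attacked by Qh3.
Legal moves for White: none.
In check with no legal moves → checkmate.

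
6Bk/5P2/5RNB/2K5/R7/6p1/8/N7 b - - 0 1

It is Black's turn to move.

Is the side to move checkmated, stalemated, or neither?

Black to move; black king on h8.
In check: yes, from the white knight on g6.
King squares — g7: attacked by Bh6; h7: attacked by Bg8; g8: attacked by Pf7.
Legal moves for Black: none.
In check with no legal moves → checkmate.

checkmate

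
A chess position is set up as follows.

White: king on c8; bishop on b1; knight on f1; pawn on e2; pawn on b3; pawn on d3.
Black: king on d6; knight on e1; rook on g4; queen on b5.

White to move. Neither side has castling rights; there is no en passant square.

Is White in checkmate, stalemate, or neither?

White to move; white king on c8.
In check: no.
Legal moves for White: Kd8, Ng3, Ne3, Nh2, Nd2, Bc2, Ba2, d4, b4, e3, e4.
White has 11 legal moves and is not in check → neither.

neither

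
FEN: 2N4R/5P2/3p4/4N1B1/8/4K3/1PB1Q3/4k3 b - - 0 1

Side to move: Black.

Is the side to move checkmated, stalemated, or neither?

checkmate

Black to move; black king on e1.
In check: yes, from the white queen on e2.
King squares — d1: attacked by Bc2; f1: attacked by Qe2; d2: attacked by Qe2; e2: attacked by Ke3; f2: attacked by Qe2.
Legal moves for Black: none.
In check with no legal moves → checkmate.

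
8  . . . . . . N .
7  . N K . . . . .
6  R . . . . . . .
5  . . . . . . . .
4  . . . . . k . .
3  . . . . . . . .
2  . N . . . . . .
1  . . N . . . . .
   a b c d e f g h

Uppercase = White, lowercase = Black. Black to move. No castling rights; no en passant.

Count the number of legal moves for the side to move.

8

Black to move; king on f4.
In check: no.
Legal moves: Kg5, Kf5, Ke5, Kg4, Ke4, Kg3, Kf3, Ke3.
Count: 8.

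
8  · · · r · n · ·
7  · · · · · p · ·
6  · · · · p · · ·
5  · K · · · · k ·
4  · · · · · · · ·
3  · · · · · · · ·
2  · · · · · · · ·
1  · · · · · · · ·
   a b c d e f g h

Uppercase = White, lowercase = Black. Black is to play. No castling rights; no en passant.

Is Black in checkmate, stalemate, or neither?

neither

Black to move; black king on g5.
In check: no.
Legal moves for Black include: Nh7, Nd7, Ng6, Re8, Rc8, Rb8+, Ra8, Rd7, Rd6, Rd5+, Rd4, Rd3, Rd2, Rd1, Kh6, Kg6, Kf6, Kh5, ... (list truncated; more exist).
Black has legal moves and is not in check → neither.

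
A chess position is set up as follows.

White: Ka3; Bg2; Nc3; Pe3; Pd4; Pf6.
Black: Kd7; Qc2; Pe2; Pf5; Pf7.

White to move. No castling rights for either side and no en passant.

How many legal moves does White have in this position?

20

White to move; king on a3.
In check: no.
Legal moves: Nd5, Nb5, Ne4, Na4, Nxe2, Na2, Nd1, Nb1, Kb4, Ba8, Bb7, Bc6+, Bd5, Be4, Bh3, Bf3, Bh1, Bf1, d5, e4.
Count: 20.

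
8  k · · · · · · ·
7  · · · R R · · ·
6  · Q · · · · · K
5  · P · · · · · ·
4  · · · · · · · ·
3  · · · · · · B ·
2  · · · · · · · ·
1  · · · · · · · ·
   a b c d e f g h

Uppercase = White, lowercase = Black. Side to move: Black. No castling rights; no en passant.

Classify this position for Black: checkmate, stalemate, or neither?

Black to move; black king on a8.
In check: no.
King squares — a7: attacked by Qb6; b7: attacked by Qb6; b8: attacked by Bg3.
Legal moves for Black: none.
Not in check and no legal moves → stalemate.

stalemate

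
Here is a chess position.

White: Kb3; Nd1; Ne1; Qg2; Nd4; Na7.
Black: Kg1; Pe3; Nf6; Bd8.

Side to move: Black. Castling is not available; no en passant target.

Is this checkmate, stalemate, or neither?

Black to move; black king on g1.
In check: yes, from the white queen on g2.
King squares — f1: attacked by Qg2; h1: attacked by Qg2; f2: attacked by Nd1; g2: attacked by Ne1; h2: attacked by Qg2.
Legal moves for Black: none.
In check with no legal moves → checkmate.

checkmate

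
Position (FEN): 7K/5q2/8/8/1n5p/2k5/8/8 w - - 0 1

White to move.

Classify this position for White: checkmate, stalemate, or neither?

stalemate

White to move; white king on h8.
In check: no.
King squares — g7: attacked by Qf7; h7: attacked by Qf7; g8: attacked by Qf7.
Legal moves for White: none.
Not in check and no legal moves → stalemate.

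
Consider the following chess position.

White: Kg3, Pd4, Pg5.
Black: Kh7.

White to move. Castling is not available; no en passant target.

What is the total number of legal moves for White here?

10

White to move; king on g3.
In check: no.
Legal moves: Kh4, Kg4, Kf4, Kh3, Kf3, Kh2, Kg2, Kf2, g6+, d5.
Count: 10.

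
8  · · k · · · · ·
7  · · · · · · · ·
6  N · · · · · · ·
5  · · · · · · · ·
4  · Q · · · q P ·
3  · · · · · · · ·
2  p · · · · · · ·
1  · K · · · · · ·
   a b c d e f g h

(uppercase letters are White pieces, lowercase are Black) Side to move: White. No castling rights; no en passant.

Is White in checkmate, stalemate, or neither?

neither

White to move; white king on b1.
In check: yes, from the black pawn on a2.
King squares — a1: available; c1: attacked by Qf4; a2: available; b2: available; c2: available.
Legal moves for White: Kc2, Kb2, Kxa2, Ka1.
White is in check but has 4 legal moves → neither.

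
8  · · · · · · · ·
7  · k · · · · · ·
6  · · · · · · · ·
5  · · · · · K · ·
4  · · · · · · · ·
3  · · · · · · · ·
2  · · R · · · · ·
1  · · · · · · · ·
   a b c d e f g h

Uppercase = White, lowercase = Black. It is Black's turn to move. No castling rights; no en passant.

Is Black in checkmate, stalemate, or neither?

Black to move; black king on b7.
In check: no.
Legal moves for Black: Kb8, Ka8, Ka7, Kb6, Ka6.
Black has 5 legal moves and is not in check → neither.

neither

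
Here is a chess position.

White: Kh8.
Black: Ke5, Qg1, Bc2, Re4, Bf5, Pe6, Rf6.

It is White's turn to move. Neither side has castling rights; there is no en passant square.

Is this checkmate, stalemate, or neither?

stalemate

White to move; white king on h8.
In check: no.
King squares — g7: attacked by Qg1; h7: attacked by Bf5; g8: attacked by Qg1.
Legal moves for White: none.
Not in check and no legal moves → stalemate.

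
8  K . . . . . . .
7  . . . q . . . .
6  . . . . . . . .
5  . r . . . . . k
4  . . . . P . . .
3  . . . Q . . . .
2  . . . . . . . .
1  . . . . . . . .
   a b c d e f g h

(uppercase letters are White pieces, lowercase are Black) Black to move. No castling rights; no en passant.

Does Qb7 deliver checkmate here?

After Qb7: white king on a8; in check: yes, from the black queen on b7.
King squares — a7: attacked by Qb7; b7: attacked by Rb5; b8: attacked by Qb7.
White has no legal moves → checkmate.

yes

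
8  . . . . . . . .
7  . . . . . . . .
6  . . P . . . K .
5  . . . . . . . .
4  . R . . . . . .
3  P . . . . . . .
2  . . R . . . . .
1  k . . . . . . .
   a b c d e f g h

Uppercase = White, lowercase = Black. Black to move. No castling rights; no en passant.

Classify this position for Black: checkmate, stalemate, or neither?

Black to move; black king on a1.
In check: no.
King squares — b1: attacked by Rb4; a2: attacked by Rc2; b2: attacked by Rc2.
Legal moves for Black: none.
Not in check and no legal moves → stalemate.

stalemate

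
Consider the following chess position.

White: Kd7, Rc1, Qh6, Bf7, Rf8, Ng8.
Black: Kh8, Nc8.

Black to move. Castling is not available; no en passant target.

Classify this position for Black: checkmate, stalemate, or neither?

checkmate

Black to move; black king on h8.
In check: yes, from the white queen on h6.
King squares — g7: attacked by Qh6; h7: attacked by Qh6; g8: attacked by Bf7.
Legal moves for Black: none.
In check with no legal moves → checkmate.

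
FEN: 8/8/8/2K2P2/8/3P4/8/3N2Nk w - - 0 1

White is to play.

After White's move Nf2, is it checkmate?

no

After Nf2: black king on h1; in check: yes, from the white knight on f2.
Black has 3 legal replies: Kh2, Kg2, Kxg1.
In check but a legal move exists → not checkmate.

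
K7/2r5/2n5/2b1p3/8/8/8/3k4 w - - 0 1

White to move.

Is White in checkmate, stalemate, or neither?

White to move; white king on a8.
In check: no.
King squares — a7: attacked by Bc5; b7: attacked by Rc7; b8: attacked by Nc6.
Legal moves for White: none.
Not in check and no legal moves → stalemate.

stalemate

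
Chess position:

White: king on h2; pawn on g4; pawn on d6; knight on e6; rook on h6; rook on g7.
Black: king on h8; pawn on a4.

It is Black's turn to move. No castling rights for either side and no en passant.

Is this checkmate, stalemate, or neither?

checkmate

Black to move; black king on h8.
In check: yes, from the white rook on h6.
King squares — g7: attacked by Ne6; h7: attacked by Rh6; g8: attacked by Rg7.
Legal moves for Black: none.
In check with no legal moves → checkmate.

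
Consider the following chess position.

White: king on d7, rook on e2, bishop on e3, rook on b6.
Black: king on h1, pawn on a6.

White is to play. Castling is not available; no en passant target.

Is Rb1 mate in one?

yes

After Rb1: black king on h1; in check: yes, from the white rook on b1.
King squares — g1: attacked by Rb1; g2: attacked by Re2; h2: attacked by Re2.
Black has no legal moves → checkmate.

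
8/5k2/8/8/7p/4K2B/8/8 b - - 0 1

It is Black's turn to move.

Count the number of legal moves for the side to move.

7

Black to move; king on f7.
In check: no.
Legal moves: Kg8, Kf8, Ke8, Kg7, Ke7, Kg6, Kf6.
Count: 7.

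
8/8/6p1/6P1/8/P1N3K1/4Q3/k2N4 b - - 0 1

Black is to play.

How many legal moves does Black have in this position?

0

Black to move; king on a1.
In check: no.
Legal moves: none.
Count: 0.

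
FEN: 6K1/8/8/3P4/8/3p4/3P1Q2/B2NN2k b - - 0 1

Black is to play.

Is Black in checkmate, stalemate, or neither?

Black to move; black king on h1.
In check: no.
King squares — g1: attacked by Qf2; g2: attacked by Ne1; h2: attacked by Qf2.
Legal moves for Black: none.
Not in check and no legal moves → stalemate.

stalemate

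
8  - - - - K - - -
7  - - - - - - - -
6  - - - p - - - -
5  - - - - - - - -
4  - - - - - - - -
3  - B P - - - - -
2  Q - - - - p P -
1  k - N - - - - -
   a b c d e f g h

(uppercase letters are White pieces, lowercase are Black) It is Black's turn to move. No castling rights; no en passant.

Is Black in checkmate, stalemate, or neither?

checkmate

Black to move; black king on a1.
In check: yes, from the white queen on a2.
King squares — b1: attacked by Qa2; a2: attacked by Nc1; b2: attacked by Qa2.
Legal moves for Black: none.
In check with no legal moves → checkmate.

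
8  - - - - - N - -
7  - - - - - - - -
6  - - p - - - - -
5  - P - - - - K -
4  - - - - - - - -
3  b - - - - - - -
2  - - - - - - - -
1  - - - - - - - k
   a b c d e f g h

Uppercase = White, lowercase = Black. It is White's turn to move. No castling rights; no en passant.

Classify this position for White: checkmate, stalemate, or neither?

neither

White to move; white king on g5.
In check: no.
Legal moves for White: Nh7, Nd7, Ng6, Ne6, Kh6, Kg6, Kf6, Kh5, Kf5, Kh4, Kg4, Kf4, bxc6, b6.
White has 14 legal moves and is not in check → neither.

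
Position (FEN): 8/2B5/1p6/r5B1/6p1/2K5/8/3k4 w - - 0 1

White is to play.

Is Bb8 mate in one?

no

After Bb8: black king on d1; in check: no.
Black is not in check, so this cannot be checkmate.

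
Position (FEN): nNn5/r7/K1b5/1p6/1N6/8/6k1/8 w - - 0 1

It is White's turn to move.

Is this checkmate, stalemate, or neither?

checkmate

White to move; white king on a6.
In check: yes, from the black rook on a7.
King squares — a5: attacked by Ra7; b5: attacked by Bc6; b6: attacked by Na8; a7: attacked by Nc8; b7: attacked by Bc6.
Legal moves for White: none.
In check with no legal moves → checkmate.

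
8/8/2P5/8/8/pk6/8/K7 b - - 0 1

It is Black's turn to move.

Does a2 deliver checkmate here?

no

After a2: white king on a1; in check: no.
White is not in check, so this cannot be checkmate.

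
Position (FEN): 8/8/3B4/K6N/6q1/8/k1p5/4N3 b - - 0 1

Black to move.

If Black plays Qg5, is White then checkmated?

After Qg5: white king on a5; in check: yes, from the black queen on g5.
White has 6 legal replies: Kb6, Ka6, Kb4, Ka4, Be5, Bc5.
In check but a legal move exists → not checkmate.

no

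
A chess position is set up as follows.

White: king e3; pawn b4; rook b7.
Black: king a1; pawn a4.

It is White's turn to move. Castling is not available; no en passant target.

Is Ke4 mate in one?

no

After Ke4: black king on a1; in check: no.
Black is not in check, so this cannot be checkmate.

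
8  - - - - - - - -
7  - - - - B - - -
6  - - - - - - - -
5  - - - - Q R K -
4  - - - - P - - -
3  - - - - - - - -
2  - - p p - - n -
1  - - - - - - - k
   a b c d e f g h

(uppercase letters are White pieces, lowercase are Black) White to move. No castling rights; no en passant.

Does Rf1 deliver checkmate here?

After Rf1: black king on h1; in check: yes, from the white rook on f1.
King squares — g1: attacked by Rf1; g2: own knight; h2: attacked by Qe5.
Black has no legal moves → checkmate.

yes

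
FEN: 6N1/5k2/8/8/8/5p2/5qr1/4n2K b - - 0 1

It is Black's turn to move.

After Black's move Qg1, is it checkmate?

yes

After Qg1: white king on h1; in check: yes, from the black queen on g1.
King squares — g1: attacked by Rg2; g2: attacked by Ne1; h2: attacked by Qg1.
White has no legal moves → checkmate.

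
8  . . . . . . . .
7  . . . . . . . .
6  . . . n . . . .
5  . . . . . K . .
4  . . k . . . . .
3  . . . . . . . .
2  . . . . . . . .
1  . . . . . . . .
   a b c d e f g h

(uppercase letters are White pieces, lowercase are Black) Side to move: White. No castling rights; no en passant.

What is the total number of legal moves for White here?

White to move; king on f5.
In check: yes, from the black knight on d6.
Legal moves: Kg6, Kf6, Ke6, Kg5, Ke5, Kg4, Kf4.
Count: 7.

7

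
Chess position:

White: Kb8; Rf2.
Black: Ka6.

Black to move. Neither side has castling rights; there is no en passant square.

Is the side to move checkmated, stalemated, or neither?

neither

Black to move; black king on a6.
In check: no.
Legal moves for Black: Kb6, Kb5, Ka5.
Black has 3 legal moves and is not in check → neither.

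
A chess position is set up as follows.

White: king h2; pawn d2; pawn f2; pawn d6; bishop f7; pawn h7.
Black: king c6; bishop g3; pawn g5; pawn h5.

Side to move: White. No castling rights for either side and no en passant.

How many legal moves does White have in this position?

6

White to move; king on h2.
In check: yes, from the black bishop on g3.
Legal moves: Kh3, Kxg3, Kg2, Kh1, Kg1, fxg3.
Count: 6.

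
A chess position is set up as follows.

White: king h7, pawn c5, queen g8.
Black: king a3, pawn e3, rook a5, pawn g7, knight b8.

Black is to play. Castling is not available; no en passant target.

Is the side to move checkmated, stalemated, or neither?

Black to move; black king on a3.
In check: no.
Legal moves for Black: Nd7, Nc6, Na6, Ra8, Ra7, Ra6, Rxc5, Rb5, Ra4, Kb4, Ka4, Kb2, g6, e2, g5.
Black has 15 legal moves and is not in check → neither.

neither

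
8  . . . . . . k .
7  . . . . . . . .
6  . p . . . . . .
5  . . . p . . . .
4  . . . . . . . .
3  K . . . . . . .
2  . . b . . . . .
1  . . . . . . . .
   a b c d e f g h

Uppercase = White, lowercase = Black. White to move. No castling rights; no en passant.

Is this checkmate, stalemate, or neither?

White to move; white king on a3.
In check: no.
Legal moves for White: Kb4, Kb2, Ka2.
White has 3 legal moves and is not in check → neither.

neither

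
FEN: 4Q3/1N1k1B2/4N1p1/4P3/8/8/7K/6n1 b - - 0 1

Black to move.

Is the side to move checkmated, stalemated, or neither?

checkmate

Black to move; black king on d7.
In check: yes, from the white queen on e8.
King squares — c6: attacked by Qe8; d6: attacked by Pe5; e6: attacked by Bf7; c7: attacked by Ne6; e7: attacked by Qe8; c8: attacked by Qe8; d8: attacked by Ne6; e8: attacked by Bf7.
Legal moves for Black: none.
In check with no legal moves → checkmate.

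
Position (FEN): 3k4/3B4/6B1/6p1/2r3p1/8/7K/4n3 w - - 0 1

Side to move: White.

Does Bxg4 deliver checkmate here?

After Bxg4: black king on d8; in check: no.
Black is not in check, so this cannot be checkmate.

no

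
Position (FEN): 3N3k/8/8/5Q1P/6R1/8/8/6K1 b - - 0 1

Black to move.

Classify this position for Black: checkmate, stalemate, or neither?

stalemate

Black to move; black king on h8.
In check: no.
King squares — g7: attacked by Rg4; h7: attacked by Qf5; g8: attacked by Rg4.
Legal moves for Black: none.
Not in check and no legal moves → stalemate.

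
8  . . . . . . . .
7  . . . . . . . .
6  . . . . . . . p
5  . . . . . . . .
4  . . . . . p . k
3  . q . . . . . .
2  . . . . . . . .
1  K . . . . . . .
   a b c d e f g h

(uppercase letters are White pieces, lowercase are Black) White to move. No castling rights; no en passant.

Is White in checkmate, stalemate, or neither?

stalemate

White to move; white king on a1.
In check: no.
King squares — b1: attacked by Qb3; a2: attacked by Qb3; b2: attacked by Qb3.
Legal moves for White: none.
Not in check and no legal moves → stalemate.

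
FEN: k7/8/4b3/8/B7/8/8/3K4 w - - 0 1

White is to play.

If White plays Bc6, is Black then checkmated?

After Bc6: black king on a8; in check: yes, from the white bishop on c6.
Black has 2 legal replies: Kb8, Ka7.
In check but a legal move exists → not checkmate.

no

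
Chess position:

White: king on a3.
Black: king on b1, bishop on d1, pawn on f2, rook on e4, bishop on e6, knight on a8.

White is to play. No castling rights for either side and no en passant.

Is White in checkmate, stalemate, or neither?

White to move; white king on a3.
In check: no.
King squares — a2: attacked by Kb1; b2: attacked by Kb1; b3: attacked by Bd1; a4: attacked by Bd1; b4: attacked by Re4.
Legal moves for White: none.
Not in check and no legal moves → stalemate.

stalemate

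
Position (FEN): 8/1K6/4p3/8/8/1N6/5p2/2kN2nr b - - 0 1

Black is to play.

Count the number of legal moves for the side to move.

Black to move; king on c1.
In check: yes, from the white knight on b3.
Legal moves: Kc2, Kxd1, Kb1.
Count: 3.

3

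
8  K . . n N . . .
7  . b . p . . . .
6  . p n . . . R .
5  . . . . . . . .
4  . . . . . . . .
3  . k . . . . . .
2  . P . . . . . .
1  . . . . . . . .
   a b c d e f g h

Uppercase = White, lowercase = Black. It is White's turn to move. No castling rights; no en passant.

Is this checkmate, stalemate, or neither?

checkmate

White to move; white king on a8.
In check: yes, from the black bishop on b7.
King squares — a7: attacked by Nc6; b7: attacked by Nd8; b8: attacked by Nc6.
Legal moves for White: none.
In check with no legal moves → checkmate.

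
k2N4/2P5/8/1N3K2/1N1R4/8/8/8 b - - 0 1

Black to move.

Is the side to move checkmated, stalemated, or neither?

Black to move; black king on a8.
In check: no.
King squares — a7: attacked by Nb5; b7: attacked by Nd8; b8: attacked by Pc7.
Legal moves for Black: none.
Not in check and no legal moves → stalemate.

stalemate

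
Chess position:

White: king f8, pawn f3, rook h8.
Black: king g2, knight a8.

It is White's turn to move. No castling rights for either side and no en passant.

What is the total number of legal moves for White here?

14

White to move; king on f8.
In check: no.
Legal moves: Rg8+, Rh7, Rh6, Rh5, Rh4, Rh3, Rh2+, Rh1, Kg8, Ke8, Kg7, Kf7, Ke7, f4.
Count: 14.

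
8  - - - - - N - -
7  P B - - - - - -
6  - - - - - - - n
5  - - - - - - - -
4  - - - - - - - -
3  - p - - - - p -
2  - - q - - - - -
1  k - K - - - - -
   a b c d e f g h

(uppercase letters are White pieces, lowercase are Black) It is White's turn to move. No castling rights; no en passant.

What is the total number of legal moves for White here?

White to move; king on c1.
In check: yes, from the black queen on c2.
Legal moves: none.
Count: 0.

0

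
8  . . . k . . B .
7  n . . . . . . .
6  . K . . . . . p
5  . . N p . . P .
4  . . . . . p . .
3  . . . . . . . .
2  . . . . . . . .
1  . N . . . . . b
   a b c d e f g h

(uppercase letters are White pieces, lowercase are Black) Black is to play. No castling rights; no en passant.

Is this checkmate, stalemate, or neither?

Black to move; black king on d8.
In check: no.
Legal moves for Black: Ke8, Kc8, Ke7, Nc8+, Nc6, Nb5, Be4, Bf3, Bg2, hxg5, h5, d4, f3.
Black has 13 legal moves and is not in check → neither.

neither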